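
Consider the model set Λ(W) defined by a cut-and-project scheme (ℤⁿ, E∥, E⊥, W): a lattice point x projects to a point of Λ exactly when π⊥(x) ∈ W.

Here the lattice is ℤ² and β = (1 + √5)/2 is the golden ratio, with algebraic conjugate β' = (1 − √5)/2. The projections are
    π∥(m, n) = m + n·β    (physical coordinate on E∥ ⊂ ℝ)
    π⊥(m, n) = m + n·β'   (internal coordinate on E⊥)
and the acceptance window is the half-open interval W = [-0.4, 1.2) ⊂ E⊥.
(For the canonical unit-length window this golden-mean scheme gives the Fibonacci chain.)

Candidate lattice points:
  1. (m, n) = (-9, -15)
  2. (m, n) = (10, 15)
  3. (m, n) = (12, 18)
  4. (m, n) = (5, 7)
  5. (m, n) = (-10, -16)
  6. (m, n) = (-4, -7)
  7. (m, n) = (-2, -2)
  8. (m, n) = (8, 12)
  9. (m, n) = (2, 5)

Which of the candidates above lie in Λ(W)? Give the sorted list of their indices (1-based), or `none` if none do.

Numerically β ≈ 1.618034 and β' = −1/β ≈ -0.618034.
[1] lift (-9,-15): star map gives 0.270510; window check -0.4 ≤ 0.270510 < 1.2 is true → IN Λ
[2] lift (10,15): star map gives 0.729490; window check -0.4 ≤ 0.729490 < 1.2 is true → IN Λ
[3] lift (12,18): star map gives 0.875388; window check -0.4 ≤ 0.875388 < 1.2 is true → IN Λ
[4] lift (5,7): star map gives 0.673762; window check -0.4 ≤ 0.673762 < 1.2 is true → IN Λ
[5] lift (-10,-16): star map gives -0.111456; window check -0.4 ≤ -0.111456 < 1.2 is true → IN Λ
[6] lift (-4,-7): star map gives 0.326238; window check -0.4 ≤ 0.326238 < 1.2 is true → IN Λ
[7] lift (-2,-2): star map gives -0.763932; window check -0.4 ≤ -0.763932 < 1.2 is false → out
[8] lift (8,12): star map gives 0.583592; window check -0.4 ≤ 0.583592 < 1.2 is true → IN Λ
[9] lift (2,5): star map gives -1.090170; window check -0.4 ≤ -1.090170 < 1.2 is false → out

1, 2, 3, 4, 5, 6, 8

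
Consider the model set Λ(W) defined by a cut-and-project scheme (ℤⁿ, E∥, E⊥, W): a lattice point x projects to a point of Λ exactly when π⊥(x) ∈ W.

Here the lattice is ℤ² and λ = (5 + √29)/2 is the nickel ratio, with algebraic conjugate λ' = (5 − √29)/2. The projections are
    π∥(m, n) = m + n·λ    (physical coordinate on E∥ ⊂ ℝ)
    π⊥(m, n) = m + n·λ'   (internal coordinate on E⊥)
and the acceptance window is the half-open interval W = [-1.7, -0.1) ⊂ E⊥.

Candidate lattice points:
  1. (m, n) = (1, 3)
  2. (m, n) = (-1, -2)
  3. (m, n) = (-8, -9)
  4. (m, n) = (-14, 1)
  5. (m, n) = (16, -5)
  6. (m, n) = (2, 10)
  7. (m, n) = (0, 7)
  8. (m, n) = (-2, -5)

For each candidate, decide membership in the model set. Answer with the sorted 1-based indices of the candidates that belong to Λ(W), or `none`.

Numerically λ ≈ 5.1926 and λ' = −1/λ ≈ -0.1926.
#1 (1,3): internal coord 1 + (3)·λ' = +0.4223; +0.4223 ∉ [-1.7, -0.1) → out
#2 (-1,-2): internal coord -1 + (-2)·λ' = -0.6148; -0.6148 ∈ [-1.7, -0.1) → IN Λ
#3 (-8,-9): internal coord -8 + (-9)·λ' = -6.2668; -6.2668 ∉ [-1.7, -0.1) → out
#4 (-14,1): internal coord -14 + (1)·λ' = -14.1926; -14.1926 ∉ [-1.7, -0.1) → out
#5 (16,-5): internal coord 16 + (-5)·λ' = +16.9629; +16.9629 ∉ [-1.7, -0.1) → out
#6 (2,10): internal coord 2 + (10)·λ' = +0.0742; +0.0742 ∉ [-1.7, -0.1) → out
#7 (0,7): internal coord 0 + (7)·λ' = -1.3481; -1.3481 ∈ [-1.7, -0.1) → IN Λ
#8 (-2,-5): internal coord -2 + (-5)·λ' = -1.0371; -1.0371 ∈ [-1.7, -0.1) → IN Λ

2, 7, 8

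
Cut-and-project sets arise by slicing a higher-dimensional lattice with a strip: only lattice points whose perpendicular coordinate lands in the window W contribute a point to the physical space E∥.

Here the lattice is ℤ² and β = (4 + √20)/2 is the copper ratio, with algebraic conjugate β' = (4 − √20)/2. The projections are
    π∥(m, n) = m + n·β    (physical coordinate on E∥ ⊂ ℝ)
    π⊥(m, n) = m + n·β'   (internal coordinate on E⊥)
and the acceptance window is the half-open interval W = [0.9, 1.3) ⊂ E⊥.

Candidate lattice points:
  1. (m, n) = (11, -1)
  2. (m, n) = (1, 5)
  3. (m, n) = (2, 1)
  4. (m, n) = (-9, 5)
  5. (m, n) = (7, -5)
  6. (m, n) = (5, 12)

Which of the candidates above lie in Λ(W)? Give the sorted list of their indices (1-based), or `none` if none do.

β' = (4−√20)/2 ≈ -0.23607.
[1] lift (11,-1): star map gives 11.23607; window check 0.9 ≤ 11.23607 < 1.3 is false → out
[2] lift (1,5): star map gives -0.18034; window check 0.9 ≤ -0.18034 < 1.3 is false → out
[3] lift (2,1): star map gives 1.76393; window check 0.9 ≤ 1.76393 < 1.3 is false → out
[4] lift (-9,5): star map gives -10.18034; window check 0.9 ≤ -10.18034 < 1.3 is false → out
[5] lift (7,-5): star map gives 8.18034; window check 0.9 ≤ 8.18034 < 1.3 is false → out
[6] lift (5,12): star map gives 2.16718; window check 0.9 ≤ 2.16718 < 1.3 is false → out

none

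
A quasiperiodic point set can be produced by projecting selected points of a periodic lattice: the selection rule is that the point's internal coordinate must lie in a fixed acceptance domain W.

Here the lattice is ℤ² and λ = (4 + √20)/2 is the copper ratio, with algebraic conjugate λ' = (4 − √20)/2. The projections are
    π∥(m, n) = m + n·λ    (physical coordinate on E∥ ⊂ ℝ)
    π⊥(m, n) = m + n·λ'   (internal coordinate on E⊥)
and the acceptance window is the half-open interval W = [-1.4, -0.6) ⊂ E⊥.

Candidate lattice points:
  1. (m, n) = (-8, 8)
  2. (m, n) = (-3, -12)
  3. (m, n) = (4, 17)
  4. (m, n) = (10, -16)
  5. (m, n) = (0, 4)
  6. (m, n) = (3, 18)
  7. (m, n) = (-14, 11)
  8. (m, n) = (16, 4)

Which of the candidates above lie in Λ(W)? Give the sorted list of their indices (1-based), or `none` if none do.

5, 6

Compute λ' = (4−√20)/2 = -0.236068, so π⊥(m,n) = m -0.236068·n.
#1 (-8,8): internal coord -8 + (8)·λ' = -9.888544; -9.888544 ∉ [-1.4, -0.6) → out
#2 (-3,-12): internal coord -3 + (-12)·λ' = -0.167184; -0.167184 ∉ [-1.4, -0.6) → out
#3 (4,17): internal coord 4 + (17)·λ' = -0.013156; -0.013156 ∉ [-1.4, -0.6) → out
#4 (10,-16): internal coord 10 + (-16)·λ' = +13.777088; +13.777088 ∉ [-1.4, -0.6) → out
#5 (0,4): internal coord 0 + (4)·λ' = -0.944272; -0.944272 ∈ [-1.4, -0.6) → IN Λ
#6 (3,18): internal coord 3 + (18)·λ' = -1.249224; -1.249224 ∈ [-1.4, -0.6) → IN Λ
#7 (-14,11): internal coord -14 + (11)·λ' = -16.596748; -16.596748 ∉ [-1.4, -0.6) → out
#8 (16,4): internal coord 16 + (4)·λ' = +15.055728; +15.055728 ∉ [-1.4, -0.6) → out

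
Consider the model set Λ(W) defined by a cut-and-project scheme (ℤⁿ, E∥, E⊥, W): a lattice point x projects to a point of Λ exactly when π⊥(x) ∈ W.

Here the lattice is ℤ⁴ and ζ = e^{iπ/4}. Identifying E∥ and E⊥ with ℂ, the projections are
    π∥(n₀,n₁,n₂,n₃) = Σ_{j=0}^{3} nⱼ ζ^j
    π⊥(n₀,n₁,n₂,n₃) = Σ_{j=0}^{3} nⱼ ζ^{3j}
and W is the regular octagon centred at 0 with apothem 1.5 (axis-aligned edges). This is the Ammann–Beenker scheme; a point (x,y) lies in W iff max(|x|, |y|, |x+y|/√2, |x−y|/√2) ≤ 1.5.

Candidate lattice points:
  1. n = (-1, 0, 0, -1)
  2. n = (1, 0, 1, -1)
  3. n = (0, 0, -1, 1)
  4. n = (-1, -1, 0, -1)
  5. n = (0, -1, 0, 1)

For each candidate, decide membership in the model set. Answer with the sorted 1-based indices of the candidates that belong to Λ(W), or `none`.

5

Internal map: ζ^{3j} for j=0..3 gives (1,0), (−√2/2,√2/2), (0,−1), (√2/2,√2/2).
candidate 1: n = (-1, 0, 0, -1) → π⊥ ≈ (-1.7071, -0.7071); max(|x|,|y|,|x±y|/√2) = 1.7071 > 1.5 ⇒ ∉ W
candidate 2: n = (1, 0, 1, -1) → π⊥ ≈ (+0.2929, -1.7071); max(|x|,|y|,|x±y|/√2) = 1.7071 > 1.5 ⇒ ∉ W
candidate 3: n = (0, 0, -1, 1) → π⊥ ≈ (+0.7071, +1.7071); max(|x|,|y|,|x±y|/√2) = 1.7071 > 1.5 ⇒ ∉ W
candidate 4: n = (-1, -1, 0, -1) → π⊥ ≈ (-1.0000, -1.4142); max(|x|,|y|,|x±y|/√2) = 1.7071 > 1.5 ⇒ ∉ W
candidate 5: n = (0, -1, 0, 1) → π⊥ ≈ (+1.4142, +0.0000); max(|x|,|y|,|x±y|/√2) = 1.4142 ≤ 1.5 ⇒ ∈ W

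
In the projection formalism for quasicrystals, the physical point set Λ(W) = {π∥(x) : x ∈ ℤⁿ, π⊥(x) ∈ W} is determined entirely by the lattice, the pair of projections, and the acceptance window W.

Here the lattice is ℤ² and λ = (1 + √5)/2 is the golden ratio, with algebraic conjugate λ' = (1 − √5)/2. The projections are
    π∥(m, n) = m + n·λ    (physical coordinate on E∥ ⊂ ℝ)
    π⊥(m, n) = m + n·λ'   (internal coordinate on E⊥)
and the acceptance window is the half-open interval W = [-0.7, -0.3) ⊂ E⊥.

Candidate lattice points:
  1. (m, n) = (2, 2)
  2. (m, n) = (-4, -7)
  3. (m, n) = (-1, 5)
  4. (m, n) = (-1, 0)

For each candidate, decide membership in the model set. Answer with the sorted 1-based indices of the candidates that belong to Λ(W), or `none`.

Numerically λ ≈ 1.6180 and λ' = −1/λ ≈ -0.6180.
#1 (2,2): internal coord 2 + (2)·λ' = +0.7639; +0.7639 ∉ [-0.7, -0.3) → out
#2 (-4,-7): internal coord -4 + (-7)·λ' = +0.3262; +0.3262 ∉ [-0.7, -0.3) → out
#3 (-1,5): internal coord -1 + (5)·λ' = -4.0902; -4.0902 ∉ [-0.7, -0.3) → out
#4 (-1,0): internal coord -1 + (0)·λ' = -1.0000; -1.0000 ∉ [-0.7, -0.3) → out

none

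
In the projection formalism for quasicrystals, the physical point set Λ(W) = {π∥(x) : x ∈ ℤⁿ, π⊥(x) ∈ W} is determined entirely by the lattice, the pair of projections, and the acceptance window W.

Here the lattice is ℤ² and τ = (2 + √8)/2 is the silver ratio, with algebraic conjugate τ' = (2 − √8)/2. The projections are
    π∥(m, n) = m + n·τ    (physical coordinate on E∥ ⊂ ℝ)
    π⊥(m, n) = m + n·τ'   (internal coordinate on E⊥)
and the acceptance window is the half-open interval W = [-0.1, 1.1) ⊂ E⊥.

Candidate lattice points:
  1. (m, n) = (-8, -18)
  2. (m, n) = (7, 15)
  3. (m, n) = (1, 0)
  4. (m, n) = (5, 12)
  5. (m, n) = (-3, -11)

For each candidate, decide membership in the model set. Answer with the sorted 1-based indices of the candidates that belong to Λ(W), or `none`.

Numerically τ ≈ 2.4142 and τ' = −1/τ ≈ -0.4142.
#1 (-8,-18): internal coord -8 + (-18)·τ' = -0.5442; -0.5442 ∉ [-0.1, 1.1) → out
#2 (7,15): internal coord 7 + (15)·τ' = +0.7868; +0.7868 ∈ [-0.1, 1.1) → IN Λ
#3 (1,0): internal coord 1 + (0)·τ' = +1.0000; +1.0000 ∈ [-0.1, 1.1) → IN Λ
#4 (5,12): internal coord 5 + (12)·τ' = +0.0294; +0.0294 ∈ [-0.1, 1.1) → IN Λ
#5 (-3,-11): internal coord -3 + (-11)·τ' = +1.5563; +1.5563 ∉ [-0.1, 1.1) → out

2, 3, 4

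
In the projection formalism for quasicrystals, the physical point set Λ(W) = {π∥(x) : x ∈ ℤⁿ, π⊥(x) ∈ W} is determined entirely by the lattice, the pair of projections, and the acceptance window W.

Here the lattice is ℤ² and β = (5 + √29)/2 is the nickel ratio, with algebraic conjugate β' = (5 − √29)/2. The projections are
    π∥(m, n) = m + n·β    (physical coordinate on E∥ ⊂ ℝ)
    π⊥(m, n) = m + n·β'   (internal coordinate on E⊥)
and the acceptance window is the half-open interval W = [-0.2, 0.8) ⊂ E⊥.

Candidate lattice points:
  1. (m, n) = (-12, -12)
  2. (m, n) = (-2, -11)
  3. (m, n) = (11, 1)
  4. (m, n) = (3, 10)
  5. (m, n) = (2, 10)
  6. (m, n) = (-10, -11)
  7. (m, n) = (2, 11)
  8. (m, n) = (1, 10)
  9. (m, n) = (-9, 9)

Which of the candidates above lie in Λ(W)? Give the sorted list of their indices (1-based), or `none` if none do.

β' = (5−√29)/2 ≈ -0.192582.
candidate 1: (m,n)=(-12,-12) → π∥ = -12-12·β ≈ -74.310989, π⊥ = -12-12·β' ≈ -9.689011 ∉ [-0.2, 0.8) ⇒ out
candidate 2: (m,n)=(-2,-11) → π∥ = -2-11·β ≈ -59.118406, π⊥ = -2-11·β' ≈ 0.118406 ∈ [-0.2, 0.8) ⇒ IN Λ
candidate 3: (m,n)=(11,1) → π∥ = 11+1·β ≈ 16.192582, π⊥ = 11+1·β' ≈ 10.807418 ∉ [-0.2, 0.8) ⇒ out
candidate 4: (m,n)=(3,10) → π∥ = 3+10·β ≈ 54.925824, π⊥ = 3+10·β' ≈ 1.074176 ∉ [-0.2, 0.8) ⇒ out
candidate 5: (m,n)=(2,10) → π∥ = 2+10·β ≈ 53.925824, π⊥ = 2+10·β' ≈ 0.074176 ∈ [-0.2, 0.8) ⇒ IN Λ
candidate 6: (m,n)=(-10,-11) → π∥ = -10-11·β ≈ -67.118406, π⊥ = -10-11·β' ≈ -7.881594 ∉ [-0.2, 0.8) ⇒ out
candidate 7: (m,n)=(2,11) → π∥ = 2+11·β ≈ 59.118406, π⊥ = 2+11·β' ≈ -0.118406 ∈ [-0.2, 0.8) ⇒ IN Λ
candidate 8: (m,n)=(1,10) → π∥ = 1+10·β ≈ 52.925824, π⊥ = 1+10·β' ≈ -0.925824 ∉ [-0.2, 0.8) ⇒ out
candidate 9: (m,n)=(-9,9) → π∥ = -9+9·β ≈ 37.733242, π⊥ = -9+9·β' ≈ -10.733242 ∉ [-0.2, 0.8) ⇒ out

2, 5, 7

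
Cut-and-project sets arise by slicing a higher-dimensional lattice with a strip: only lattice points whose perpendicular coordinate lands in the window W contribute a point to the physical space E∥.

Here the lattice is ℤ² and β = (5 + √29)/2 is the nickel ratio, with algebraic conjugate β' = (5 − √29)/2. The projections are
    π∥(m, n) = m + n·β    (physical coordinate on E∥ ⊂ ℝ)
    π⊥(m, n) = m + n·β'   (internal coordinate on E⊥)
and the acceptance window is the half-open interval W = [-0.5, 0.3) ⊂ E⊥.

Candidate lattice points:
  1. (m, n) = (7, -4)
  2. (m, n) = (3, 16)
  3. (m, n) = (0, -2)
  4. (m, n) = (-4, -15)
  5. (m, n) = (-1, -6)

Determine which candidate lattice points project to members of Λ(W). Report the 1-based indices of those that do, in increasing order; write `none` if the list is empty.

2, 5

Compute β' = (5−√29)/2 = -0.1926, so π⊥(m,n) = m -0.1926·n.
[1] lift (7,-4): star map gives 7.7703; window check -0.5 ≤ 7.7703 < 0.3 is false → out
[2] lift (3,16): star map gives -0.0813; window check -0.5 ≤ -0.0813 < 0.3 is true → IN Λ
[3] lift (0,-2): star map gives 0.3852; window check -0.5 ≤ 0.3852 < 0.3 is false → out
[4] lift (-4,-15): star map gives -1.1113; window check -0.5 ≤ -1.1113 < 0.3 is false → out
[5] lift (-1,-6): star map gives 0.1555; window check -0.5 ≤ 0.1555 < 0.3 is true → IN Λ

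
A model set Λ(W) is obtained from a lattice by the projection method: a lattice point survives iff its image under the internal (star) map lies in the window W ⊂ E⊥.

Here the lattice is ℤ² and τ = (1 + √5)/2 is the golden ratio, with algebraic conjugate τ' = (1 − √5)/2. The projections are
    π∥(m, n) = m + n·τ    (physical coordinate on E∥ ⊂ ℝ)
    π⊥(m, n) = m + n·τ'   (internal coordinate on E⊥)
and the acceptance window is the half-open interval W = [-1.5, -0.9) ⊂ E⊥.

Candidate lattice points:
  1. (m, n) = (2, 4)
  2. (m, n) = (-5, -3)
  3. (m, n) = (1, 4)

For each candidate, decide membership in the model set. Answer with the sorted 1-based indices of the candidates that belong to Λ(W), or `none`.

Numerically τ ≈ 1.618034 and τ' = −1/τ ≈ -0.618034.
#1 (2,4): internal coord 2 + (4)·τ' = -0.472136; -0.472136 ∉ [-1.5, -0.9) → out
#2 (-5,-3): internal coord -5 + (-3)·τ' = -3.145898; -3.145898 ∉ [-1.5, -0.9) → out
#3 (1,4): internal coord 1 + (4)·τ' = -1.472136; -1.472136 ∈ [-1.5, -0.9) → IN Λ

3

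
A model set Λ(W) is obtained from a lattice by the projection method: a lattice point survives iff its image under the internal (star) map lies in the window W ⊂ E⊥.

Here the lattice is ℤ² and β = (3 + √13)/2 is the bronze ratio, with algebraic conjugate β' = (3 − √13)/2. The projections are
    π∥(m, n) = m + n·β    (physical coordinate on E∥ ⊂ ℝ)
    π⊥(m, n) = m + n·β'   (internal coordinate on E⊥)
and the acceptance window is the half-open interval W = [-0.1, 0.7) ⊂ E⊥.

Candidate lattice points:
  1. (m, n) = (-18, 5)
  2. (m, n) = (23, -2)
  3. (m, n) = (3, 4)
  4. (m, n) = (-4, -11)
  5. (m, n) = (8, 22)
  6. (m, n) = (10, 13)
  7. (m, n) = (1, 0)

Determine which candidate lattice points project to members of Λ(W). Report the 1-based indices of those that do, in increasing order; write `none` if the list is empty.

Compute β' = (3−√13)/2 = -0.3028, so π⊥(m,n) = m -0.3028·n.
[1] lift (-18,5): star map gives -19.5139; window check -0.1 ≤ -19.5139 < 0.7 is false → out
[2] lift (23,-2): star map gives 23.6056; window check -0.1 ≤ 23.6056 < 0.7 is false → out
[3] lift (3,4): star map gives 1.7889; window check -0.1 ≤ 1.7889 < 0.7 is false → out
[4] lift (-4,-11): star map gives -0.6695; window check -0.1 ≤ -0.6695 < 0.7 is false → out
[5] lift (8,22): star map gives 1.3389; window check -0.1 ≤ 1.3389 < 0.7 is false → out
[6] lift (10,13): star map gives 6.0639; window check -0.1 ≤ 6.0639 < 0.7 is false → out
[7] lift (1,0): star map gives 1.0000; window check -0.1 ≤ 1.0000 < 0.7 is false → out

none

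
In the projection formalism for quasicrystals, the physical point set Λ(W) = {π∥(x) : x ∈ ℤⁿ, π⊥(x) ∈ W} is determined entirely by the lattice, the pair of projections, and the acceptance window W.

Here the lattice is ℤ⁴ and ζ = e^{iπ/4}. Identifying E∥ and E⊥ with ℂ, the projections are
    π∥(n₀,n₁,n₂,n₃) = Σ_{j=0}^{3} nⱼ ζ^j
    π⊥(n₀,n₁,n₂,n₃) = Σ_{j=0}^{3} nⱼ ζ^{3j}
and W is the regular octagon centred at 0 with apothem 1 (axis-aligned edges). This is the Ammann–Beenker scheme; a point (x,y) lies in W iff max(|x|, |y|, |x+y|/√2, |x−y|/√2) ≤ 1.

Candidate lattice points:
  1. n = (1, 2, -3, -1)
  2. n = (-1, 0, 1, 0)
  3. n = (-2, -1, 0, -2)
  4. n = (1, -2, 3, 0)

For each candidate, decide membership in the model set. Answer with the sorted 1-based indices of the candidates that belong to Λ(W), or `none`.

none

Internal map: ζ^{3j} for j=0..3 gives (1,0), (−√2/2,√2/2), (0,−1), (√2/2,√2/2).
candidate 1: n = (1, 2, -3, -1) → π⊥ ≈ (-1.12132, +3.70711); max(|x|,|y|,|x±y|/√2) = 3.70711 > 1 ⇒ ∉ W
candidate 2: n = (-1, 0, 1, 0) → π⊥ ≈ (-1.00000, -1.00000); max(|x|,|y|,|x±y|/√2) = 1.41421 > 1 ⇒ ∉ W
candidate 3: n = (-2, -1, 0, -2) → π⊥ ≈ (-2.70711, -2.12132); max(|x|,|y|,|x±y|/√2) = 3.41421 > 1 ⇒ ∉ W
candidate 4: n = (1, -2, 3, 0) → π⊥ ≈ (+2.41421, -4.41421); max(|x|,|y|,|x±y|/√2) = 4.82843 > 1 ⇒ ∉ W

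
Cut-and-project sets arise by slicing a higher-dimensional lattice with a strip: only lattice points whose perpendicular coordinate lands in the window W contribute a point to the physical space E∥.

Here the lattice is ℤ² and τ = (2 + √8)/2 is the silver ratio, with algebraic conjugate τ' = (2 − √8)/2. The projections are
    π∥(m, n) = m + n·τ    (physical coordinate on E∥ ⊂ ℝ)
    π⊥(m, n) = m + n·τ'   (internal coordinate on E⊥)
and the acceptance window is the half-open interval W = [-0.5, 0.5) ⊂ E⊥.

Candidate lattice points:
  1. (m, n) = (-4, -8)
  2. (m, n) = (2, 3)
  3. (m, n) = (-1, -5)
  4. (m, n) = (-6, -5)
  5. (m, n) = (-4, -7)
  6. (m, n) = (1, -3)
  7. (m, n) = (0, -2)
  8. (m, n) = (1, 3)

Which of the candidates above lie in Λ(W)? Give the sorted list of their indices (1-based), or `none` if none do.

8

Compute τ' = (2−√8)/2 = -0.41421, so π⊥(m,n) = m -0.41421·n.
[1] lift (-4,-8): star map gives -0.68629; window check -0.5 ≤ -0.68629 < 0.5 is false → out
[2] lift (2,3): star map gives 0.75736; window check -0.5 ≤ 0.75736 < 0.5 is false → out
[3] lift (-1,-5): star map gives 1.07107; window check -0.5 ≤ 1.07107 < 0.5 is false → out
[4] lift (-6,-5): star map gives -3.92893; window check -0.5 ≤ -3.92893 < 0.5 is false → out
[5] lift (-4,-7): star map gives -1.10051; window check -0.5 ≤ -1.10051 < 0.5 is false → out
[6] lift (1,-3): star map gives 2.24264; window check -0.5 ≤ 2.24264 < 0.5 is false → out
[7] lift (0,-2): star map gives 0.82843; window check -0.5 ≤ 0.82843 < 0.5 is false → out
[8] lift (1,3): star map gives -0.24264; window check -0.5 ≤ -0.24264 < 0.5 is true → IN Λ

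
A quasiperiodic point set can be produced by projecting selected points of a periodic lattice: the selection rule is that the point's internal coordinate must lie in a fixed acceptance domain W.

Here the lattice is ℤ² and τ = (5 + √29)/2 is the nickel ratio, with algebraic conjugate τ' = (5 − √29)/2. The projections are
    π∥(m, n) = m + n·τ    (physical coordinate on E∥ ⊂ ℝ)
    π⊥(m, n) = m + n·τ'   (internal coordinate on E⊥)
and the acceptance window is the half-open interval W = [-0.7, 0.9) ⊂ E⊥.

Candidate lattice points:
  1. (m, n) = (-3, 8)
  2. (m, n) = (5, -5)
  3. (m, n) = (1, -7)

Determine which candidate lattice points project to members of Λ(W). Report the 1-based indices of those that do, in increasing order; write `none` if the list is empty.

Numerically τ ≈ 5.19258 and τ' = −1/τ ≈ -0.19258.
#1 (-3,8): internal coord -3 + (8)·τ' = -4.54066; -4.54066 ∉ [-0.7, 0.9) → out
#2 (5,-5): internal coord 5 + (-5)·τ' = +5.96291; +5.96291 ∉ [-0.7, 0.9) → out
#3 (1,-7): internal coord 1 + (-7)·τ' = +2.34808; +2.34808 ∉ [-0.7, 0.9) → out

none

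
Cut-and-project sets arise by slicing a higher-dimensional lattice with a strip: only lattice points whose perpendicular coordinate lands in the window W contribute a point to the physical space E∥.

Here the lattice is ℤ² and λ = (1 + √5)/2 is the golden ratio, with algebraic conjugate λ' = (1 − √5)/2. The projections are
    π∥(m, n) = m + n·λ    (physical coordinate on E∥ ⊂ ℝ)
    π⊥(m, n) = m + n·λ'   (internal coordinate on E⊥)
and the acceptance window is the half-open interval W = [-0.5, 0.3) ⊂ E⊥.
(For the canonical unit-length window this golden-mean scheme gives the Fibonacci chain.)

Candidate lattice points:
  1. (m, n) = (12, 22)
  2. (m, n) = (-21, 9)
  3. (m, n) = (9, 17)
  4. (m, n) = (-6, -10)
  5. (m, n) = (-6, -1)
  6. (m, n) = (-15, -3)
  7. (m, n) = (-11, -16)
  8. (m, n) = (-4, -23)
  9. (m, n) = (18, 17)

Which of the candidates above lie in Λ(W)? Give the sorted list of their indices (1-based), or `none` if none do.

Compute λ' = (1−√5)/2 = -0.61803, so π⊥(m,n) = m -0.61803·n.
#1 (12,22): internal coord 12 + (22)·λ' = -1.59675; -1.59675 ∉ [-0.5, 0.3) → out
#2 (-21,9): internal coord -21 + (9)·λ' = -26.56231; -26.56231 ∉ [-0.5, 0.3) → out
#3 (9,17): internal coord 9 + (17)·λ' = -1.50658; -1.50658 ∉ [-0.5, 0.3) → out
#4 (-6,-10): internal coord -6 + (-10)·λ' = +0.18034; +0.18034 ∈ [-0.5, 0.3) → IN Λ
#5 (-6,-1): internal coord -6 + (-1)·λ' = -5.38197; -5.38197 ∉ [-0.5, 0.3) → out
#6 (-15,-3): internal coord -15 + (-3)·λ' = -13.14590; -13.14590 ∉ [-0.5, 0.3) → out
#7 (-11,-16): internal coord -11 + (-16)·λ' = -1.11146; -1.11146 ∉ [-0.5, 0.3) → out
#8 (-4,-23): internal coord -4 + (-23)·λ' = +10.21478; +10.21478 ∉ [-0.5, 0.3) → out
#9 (18,17): internal coord 18 + (17)·λ' = +7.49342; +7.49342 ∉ [-0.5, 0.3) → out

4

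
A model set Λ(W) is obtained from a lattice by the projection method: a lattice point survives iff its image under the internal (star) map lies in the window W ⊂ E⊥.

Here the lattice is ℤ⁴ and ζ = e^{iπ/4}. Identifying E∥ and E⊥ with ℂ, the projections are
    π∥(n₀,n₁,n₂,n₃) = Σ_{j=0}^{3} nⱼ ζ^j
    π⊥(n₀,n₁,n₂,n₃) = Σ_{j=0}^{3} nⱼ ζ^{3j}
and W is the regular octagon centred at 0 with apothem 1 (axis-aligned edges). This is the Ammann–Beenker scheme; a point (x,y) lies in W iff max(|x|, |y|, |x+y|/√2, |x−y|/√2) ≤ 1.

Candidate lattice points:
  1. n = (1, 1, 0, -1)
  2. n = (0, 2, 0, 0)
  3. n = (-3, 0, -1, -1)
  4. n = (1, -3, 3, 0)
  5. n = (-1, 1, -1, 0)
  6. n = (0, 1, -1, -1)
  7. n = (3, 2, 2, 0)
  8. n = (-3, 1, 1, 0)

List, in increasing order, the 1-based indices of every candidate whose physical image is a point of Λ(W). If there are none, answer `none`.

π⊥(n) = n₀ + n₁ζ³ + n₂ζ⁶ + n₃ζ⁹ where ζ = e^{iπ/4}.
candidate 1: n = (1, 1, 0, -1) → π⊥ ≈ (-0.41421, +0.00000); max(|x|,|y|,|x±y|/√2) = 0.41421 ≤ 1 ⇒ ∈ W
candidate 2: n = (0, 2, 0, 0) → π⊥ ≈ (-1.41421, +1.41421); max(|x|,|y|,|x±y|/√2) = 2.00000 > 1 ⇒ ∉ W
candidate 3: n = (-3, 0, -1, -1) → π⊥ ≈ (-3.70711, +0.29289); max(|x|,|y|,|x±y|/√2) = 3.70711 > 1 ⇒ ∉ W
candidate 4: n = (1, -3, 3, 0) → π⊥ ≈ (+3.12132, -5.12132); max(|x|,|y|,|x±y|/√2) = 5.82843 > 1 ⇒ ∉ W
candidate 5: n = (-1, 1, -1, 0) → π⊥ ≈ (-1.70711, +1.70711); max(|x|,|y|,|x±y|/√2) = 2.41421 > 1 ⇒ ∉ W
candidate 6: n = (0, 1, -1, -1) → π⊥ ≈ (-1.41421, +1.00000); max(|x|,|y|,|x±y|/√2) = 1.70711 > 1 ⇒ ∉ W
candidate 7: n = (3, 2, 2, 0) → π⊥ ≈ (+1.58579, -0.58579); max(|x|,|y|,|x±y|/√2) = 1.58579 > 1 ⇒ ∉ W
candidate 8: n = (-3, 1, 1, 0) → π⊥ ≈ (-3.70711, -0.29289); max(|x|,|y|,|x±y|/√2) = 3.70711 > 1 ⇒ ∉ W

1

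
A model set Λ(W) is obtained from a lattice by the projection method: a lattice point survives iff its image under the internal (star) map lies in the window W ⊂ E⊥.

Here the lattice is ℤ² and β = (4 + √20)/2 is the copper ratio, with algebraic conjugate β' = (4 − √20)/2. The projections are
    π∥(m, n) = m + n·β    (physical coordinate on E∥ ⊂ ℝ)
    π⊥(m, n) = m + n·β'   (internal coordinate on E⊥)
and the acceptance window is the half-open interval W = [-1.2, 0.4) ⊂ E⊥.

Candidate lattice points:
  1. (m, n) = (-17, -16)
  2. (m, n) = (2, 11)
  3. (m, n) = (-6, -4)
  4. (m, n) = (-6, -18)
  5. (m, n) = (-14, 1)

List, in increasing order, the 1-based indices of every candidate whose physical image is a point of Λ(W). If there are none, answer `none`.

Numerically β ≈ 4.236068 and β' = −1/β ≈ -0.236068.
candidate 1: (m,n)=(-17,-16) → π∥ = -17-16·β ≈ -84.777088, π⊥ = -17-16·β' ≈ -13.222912 ∉ [-1.2, 0.4) ⇒ out
candidate 2: (m,n)=(2,11) → π∥ = 2+11·β ≈ 48.596748, π⊥ = 2+11·β' ≈ -0.596748 ∈ [-1.2, 0.4) ⇒ IN Λ
candidate 3: (m,n)=(-6,-4) → π∥ = -6-4·β ≈ -22.944272, π⊥ = -6-4·β' ≈ -5.055728 ∉ [-1.2, 0.4) ⇒ out
candidate 4: (m,n)=(-6,-18) → π∥ = -6-18·β ≈ -82.249224, π⊥ = -6-18·β' ≈ -1.750776 ∉ [-1.2, 0.4) ⇒ out
candidate 5: (m,n)=(-14,1) → π∥ = -14+1·β ≈ -9.763932, π⊥ = -14+1·β' ≈ -14.236068 ∉ [-1.2, 0.4) ⇒ out

2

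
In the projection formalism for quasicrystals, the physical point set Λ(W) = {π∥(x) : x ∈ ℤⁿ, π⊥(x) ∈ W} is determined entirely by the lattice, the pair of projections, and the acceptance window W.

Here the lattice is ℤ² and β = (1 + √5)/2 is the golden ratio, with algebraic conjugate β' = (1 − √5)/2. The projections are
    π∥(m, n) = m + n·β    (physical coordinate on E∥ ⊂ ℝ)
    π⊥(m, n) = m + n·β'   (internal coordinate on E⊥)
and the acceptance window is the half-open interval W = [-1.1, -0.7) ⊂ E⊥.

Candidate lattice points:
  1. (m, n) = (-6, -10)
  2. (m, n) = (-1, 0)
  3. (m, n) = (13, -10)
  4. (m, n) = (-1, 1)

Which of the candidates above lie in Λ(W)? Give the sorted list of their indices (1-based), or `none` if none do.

2

Numerically β ≈ 1.618034 and β' = −1/β ≈ -0.618034.
[1] lift (-6,-10): star map gives 0.180340; window check -1.1 ≤ 0.180340 < -0.7 is false → out
[2] lift (-1,0): star map gives -1.000000; window check -1.1 ≤ -1.000000 < -0.7 is true → IN Λ
[3] lift (13,-10): star map gives 19.180340; window check -1.1 ≤ 19.180340 < -0.7 is false → out
[4] lift (-1,1): star map gives -1.618034; window check -1.1 ≤ -1.618034 < -0.7 is false → out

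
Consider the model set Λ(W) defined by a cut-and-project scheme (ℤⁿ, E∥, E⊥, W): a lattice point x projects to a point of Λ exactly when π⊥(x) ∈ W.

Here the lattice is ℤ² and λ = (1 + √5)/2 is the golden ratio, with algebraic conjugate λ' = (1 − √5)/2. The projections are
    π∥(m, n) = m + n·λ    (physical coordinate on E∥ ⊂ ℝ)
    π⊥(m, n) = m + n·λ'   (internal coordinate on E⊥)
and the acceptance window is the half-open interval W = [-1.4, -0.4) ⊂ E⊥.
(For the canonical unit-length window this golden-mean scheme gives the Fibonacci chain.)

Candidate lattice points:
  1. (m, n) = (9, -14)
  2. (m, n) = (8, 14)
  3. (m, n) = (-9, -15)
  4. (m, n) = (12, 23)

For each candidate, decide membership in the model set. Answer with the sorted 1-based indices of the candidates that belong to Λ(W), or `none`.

2

λ' = (1−√5)/2 ≈ -0.61803.
#1 (9,-14): internal coord 9 + (-14)·λ' = +17.65248; +17.65248 ∉ [-1.4, -0.4) → out
#2 (8,14): internal coord 8 + (14)·λ' = -0.65248; -0.65248 ∈ [-1.4, -0.4) → IN Λ
#3 (-9,-15): internal coord -9 + (-15)·λ' = +0.27051; +0.27051 ∉ [-1.4, -0.4) → out
#4 (12,23): internal coord 12 + (23)·λ' = -2.21478; -2.21478 ∉ [-1.4, -0.4) → out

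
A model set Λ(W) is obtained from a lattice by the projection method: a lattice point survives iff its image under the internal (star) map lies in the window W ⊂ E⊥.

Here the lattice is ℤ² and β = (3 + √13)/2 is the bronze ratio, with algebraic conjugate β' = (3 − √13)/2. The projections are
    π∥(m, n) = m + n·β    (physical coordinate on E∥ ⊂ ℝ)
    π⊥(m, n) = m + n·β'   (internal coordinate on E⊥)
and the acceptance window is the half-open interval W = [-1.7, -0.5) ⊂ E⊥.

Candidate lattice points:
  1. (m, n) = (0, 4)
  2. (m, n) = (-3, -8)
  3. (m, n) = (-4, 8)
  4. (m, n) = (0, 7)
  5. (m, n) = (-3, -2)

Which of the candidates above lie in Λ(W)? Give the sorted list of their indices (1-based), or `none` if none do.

β' = (3−√13)/2 ≈ -0.302776.
[1] lift (0,4): star map gives -1.211103; window check -1.7 ≤ -1.211103 < -0.5 is true → IN Λ
[2] lift (-3,-8): star map gives -0.577795; window check -1.7 ≤ -0.577795 < -0.5 is true → IN Λ
[3] lift (-4,8): star map gives -6.422205; window check -1.7 ≤ -6.422205 < -0.5 is false → out
[4] lift (0,7): star map gives -2.119429; window check -1.7 ≤ -2.119429 < -0.5 is false → out
[5] lift (-3,-2): star map gives -2.394449; window check -1.7 ≤ -2.394449 < -0.5 is false → out

1, 2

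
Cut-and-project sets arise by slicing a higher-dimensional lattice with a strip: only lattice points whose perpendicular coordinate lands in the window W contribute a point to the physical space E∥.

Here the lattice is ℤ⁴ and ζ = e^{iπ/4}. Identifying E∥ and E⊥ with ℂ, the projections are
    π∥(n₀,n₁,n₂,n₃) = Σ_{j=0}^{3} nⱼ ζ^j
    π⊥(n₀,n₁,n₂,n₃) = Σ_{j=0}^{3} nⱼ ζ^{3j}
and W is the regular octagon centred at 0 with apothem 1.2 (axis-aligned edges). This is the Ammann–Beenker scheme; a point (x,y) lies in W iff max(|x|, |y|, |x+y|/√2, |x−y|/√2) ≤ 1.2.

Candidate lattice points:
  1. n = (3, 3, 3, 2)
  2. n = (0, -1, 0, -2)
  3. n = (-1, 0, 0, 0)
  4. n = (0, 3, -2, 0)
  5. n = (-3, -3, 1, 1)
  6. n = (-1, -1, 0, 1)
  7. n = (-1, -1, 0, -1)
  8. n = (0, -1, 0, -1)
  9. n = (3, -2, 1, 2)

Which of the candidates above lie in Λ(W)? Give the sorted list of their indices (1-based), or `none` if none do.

With ζ = e^{iπ/4} the internal vectors are ζ^0,ζ^3,ζ^6,ζ^9.
candidate 1: n = (3, 3, 3, 2) → π⊥ ≈ (+2.2929, +0.5355); max(|x|,|y|,|x±y|/√2) = 2.2929 > 1.2 ⇒ ∉ W
candidate 2: n = (0, -1, 0, -2) → π⊥ ≈ (-0.7071, -2.1213); max(|x|,|y|,|x±y|/√2) = 2.1213 > 1.2 ⇒ ∉ W
candidate 3: n = (-1, 0, 0, 0) → π⊥ ≈ (-1.0000, +0.0000); max(|x|,|y|,|x±y|/√2) = 1.0000 ≤ 1.2 ⇒ ∈ W
candidate 4: n = (0, 3, -2, 0) → π⊥ ≈ (-2.1213, +4.1213); max(|x|,|y|,|x±y|/√2) = 4.4142 > 1.2 ⇒ ∉ W
candidate 5: n = (-3, -3, 1, 1) → π⊥ ≈ (-0.1716, -2.4142); max(|x|,|y|,|x±y|/√2) = 2.4142 > 1.2 ⇒ ∉ W
candidate 6: n = (-1, -1, 0, 1) → π⊥ ≈ (+0.4142, +0.0000); max(|x|,|y|,|x±y|/√2) = 0.4142 ≤ 1.2 ⇒ ∈ W
candidate 7: n = (-1, -1, 0, -1) → π⊥ ≈ (-1.0000, -1.4142); max(|x|,|y|,|x±y|/√2) = 1.7071 > 1.2 ⇒ ∉ W
candidate 8: n = (0, -1, 0, -1) → π⊥ ≈ (+0.0000, -1.4142); max(|x|,|y|,|x±y|/√2) = 1.4142 > 1.2 ⇒ ∉ W
candidate 9: n = (3, -2, 1, 2) → π⊥ ≈ (+5.8284, -1.0000); max(|x|,|y|,|x±y|/√2) = 5.8284 > 1.2 ⇒ ∉ W

3, 6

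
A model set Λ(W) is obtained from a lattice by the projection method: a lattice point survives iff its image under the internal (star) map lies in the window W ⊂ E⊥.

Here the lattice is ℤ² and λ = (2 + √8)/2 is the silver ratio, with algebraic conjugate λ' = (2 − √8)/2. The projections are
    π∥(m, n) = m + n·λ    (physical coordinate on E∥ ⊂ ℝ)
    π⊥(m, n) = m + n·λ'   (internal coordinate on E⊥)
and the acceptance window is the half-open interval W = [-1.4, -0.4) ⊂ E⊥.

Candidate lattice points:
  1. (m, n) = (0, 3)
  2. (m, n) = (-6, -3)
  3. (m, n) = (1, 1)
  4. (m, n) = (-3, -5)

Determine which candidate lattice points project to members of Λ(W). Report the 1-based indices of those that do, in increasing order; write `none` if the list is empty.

1, 4

Compute λ' = (2−√8)/2 = -0.4142, so π⊥(m,n) = m -0.4142·n.
[1] lift (0,3): star map gives -1.2426; window check -1.4 ≤ -1.2426 < -0.4 is true → IN Λ
[2] lift (-6,-3): star map gives -4.7574; window check -1.4 ≤ -4.7574 < -0.4 is false → out
[3] lift (1,1): star map gives 0.5858; window check -1.4 ≤ 0.5858 < -0.4 is false → out
[4] lift (-3,-5): star map gives -0.9289; window check -1.4 ≤ -0.9289 < -0.4 is true → IN Λ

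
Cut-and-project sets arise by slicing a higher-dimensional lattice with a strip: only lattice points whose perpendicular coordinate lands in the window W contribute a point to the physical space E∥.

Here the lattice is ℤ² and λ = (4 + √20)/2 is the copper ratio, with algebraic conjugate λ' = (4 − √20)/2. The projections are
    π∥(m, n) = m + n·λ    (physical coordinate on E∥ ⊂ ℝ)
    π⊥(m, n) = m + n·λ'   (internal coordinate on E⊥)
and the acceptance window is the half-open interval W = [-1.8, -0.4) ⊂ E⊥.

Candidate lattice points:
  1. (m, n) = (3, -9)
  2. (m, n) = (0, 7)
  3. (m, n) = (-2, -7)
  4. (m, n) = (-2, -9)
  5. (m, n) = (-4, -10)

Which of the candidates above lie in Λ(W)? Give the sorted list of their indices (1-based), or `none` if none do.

Compute λ' = (4−√20)/2 = -0.2361, so π⊥(m,n) = m -0.2361·n.
candidate 1: (m,n)=(3,-9) → π∥ = 3-9·λ ≈ -35.1246, π⊥ = 3-9·λ' ≈ 5.1246 ∉ [-1.8, -0.4) ⇒ out
candidate 2: (m,n)=(0,7) → π∥ = 0+7·λ ≈ 29.6525, π⊥ = 0+7·λ' ≈ -1.6525 ∈ [-1.8, -0.4) ⇒ IN Λ
candidate 3: (m,n)=(-2,-7) → π∥ = -2-7·λ ≈ -31.6525, π⊥ = -2-7·λ' ≈ -0.3475 ∉ [-1.8, -0.4) ⇒ out
candidate 4: (m,n)=(-2,-9) → π∥ = -2-9·λ ≈ -40.1246, π⊥ = -2-9·λ' ≈ 0.1246 ∉ [-1.8, -0.4) ⇒ out
candidate 5: (m,n)=(-4,-10) → π∥ = -4-10·λ ≈ -46.3607, π⊥ = -4-10·λ' ≈ -1.6393 ∈ [-1.8, -0.4) ⇒ IN Λ

2, 5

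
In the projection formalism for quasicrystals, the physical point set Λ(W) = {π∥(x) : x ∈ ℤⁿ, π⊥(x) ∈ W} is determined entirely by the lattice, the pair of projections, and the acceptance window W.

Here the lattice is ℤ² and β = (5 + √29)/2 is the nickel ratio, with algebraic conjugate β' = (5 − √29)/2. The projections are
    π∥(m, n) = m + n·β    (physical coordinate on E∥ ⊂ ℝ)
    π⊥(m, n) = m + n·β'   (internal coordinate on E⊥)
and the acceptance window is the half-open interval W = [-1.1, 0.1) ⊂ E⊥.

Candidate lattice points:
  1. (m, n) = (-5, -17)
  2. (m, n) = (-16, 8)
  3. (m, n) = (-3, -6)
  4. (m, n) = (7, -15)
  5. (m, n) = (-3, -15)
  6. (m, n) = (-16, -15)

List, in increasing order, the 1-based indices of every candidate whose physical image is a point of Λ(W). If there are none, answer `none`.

β' = (5−√29)/2 ≈ -0.1926.
[1] lift (-5,-17): star map gives -1.7261; window check -1.1 ≤ -1.7261 < 0.1 is false → out
[2] lift (-16,8): star map gives -17.5407; window check -1.1 ≤ -17.5407 < 0.1 is false → out
[3] lift (-3,-6): star map gives -1.8445; window check -1.1 ≤ -1.8445 < 0.1 is false → out
[4] lift (7,-15): star map gives 9.8887; window check -1.1 ≤ 9.8887 < 0.1 is false → out
[5] lift (-3,-15): star map gives -0.1113; window check -1.1 ≤ -0.1113 < 0.1 is true → IN Λ
[6] lift (-16,-15): star map gives -13.1113; window check -1.1 ≤ -13.1113 < 0.1 is false → out

5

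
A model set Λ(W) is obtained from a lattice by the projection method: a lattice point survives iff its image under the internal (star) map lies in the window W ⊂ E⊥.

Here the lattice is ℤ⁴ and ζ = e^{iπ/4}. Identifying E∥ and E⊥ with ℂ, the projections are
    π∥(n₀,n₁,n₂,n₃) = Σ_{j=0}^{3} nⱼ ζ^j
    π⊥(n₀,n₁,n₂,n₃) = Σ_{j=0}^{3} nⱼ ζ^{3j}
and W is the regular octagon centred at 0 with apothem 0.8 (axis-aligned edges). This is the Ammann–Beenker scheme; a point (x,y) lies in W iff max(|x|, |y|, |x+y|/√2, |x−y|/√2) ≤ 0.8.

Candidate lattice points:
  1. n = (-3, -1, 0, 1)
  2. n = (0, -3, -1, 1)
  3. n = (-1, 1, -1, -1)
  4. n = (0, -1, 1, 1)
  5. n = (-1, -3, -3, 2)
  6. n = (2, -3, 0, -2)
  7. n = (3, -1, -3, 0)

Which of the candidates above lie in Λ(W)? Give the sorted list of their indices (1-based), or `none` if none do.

none

Internal map: ζ^{3j} for j=0..3 gives (1,0), (−√2/2,√2/2), (0,−1), (√2/2,√2/2).
candidate 1: n = (-3, -1, 0, 1) → π⊥ ≈ (-1.58579, +0.00000); max(|x|,|y|,|x±y|/√2) = 1.58579 > 0.8 ⇒ ∉ W
candidate 2: n = (0, -3, -1, 1) → π⊥ ≈ (+2.82843, -0.41421); max(|x|,|y|,|x±y|/√2) = 2.82843 > 0.8 ⇒ ∉ W
candidate 3: n = (-1, 1, -1, -1) → π⊥ ≈ (-2.41421, +1.00000); max(|x|,|y|,|x±y|/√2) = 2.41421 > 0.8 ⇒ ∉ W
candidate 4: n = (0, -1, 1, 1) → π⊥ ≈ (+1.41421, -1.00000); max(|x|,|y|,|x±y|/√2) = 1.70711 > 0.8 ⇒ ∉ W
candidate 5: n = (-1, -3, -3, 2) → π⊥ ≈ (+2.53553, +2.29289); max(|x|,|y|,|x±y|/√2) = 3.41421 > 0.8 ⇒ ∉ W
candidate 6: n = (2, -3, 0, -2) → π⊥ ≈ (+2.70711, -3.53553); max(|x|,|y|,|x±y|/√2) = 4.41421 > 0.8 ⇒ ∉ W
candidate 7: n = (3, -1, -3, 0) → π⊥ ≈ (+3.70711, +2.29289); max(|x|,|y|,|x±y|/√2) = 4.24264 > 0.8 ⇒ ∉ W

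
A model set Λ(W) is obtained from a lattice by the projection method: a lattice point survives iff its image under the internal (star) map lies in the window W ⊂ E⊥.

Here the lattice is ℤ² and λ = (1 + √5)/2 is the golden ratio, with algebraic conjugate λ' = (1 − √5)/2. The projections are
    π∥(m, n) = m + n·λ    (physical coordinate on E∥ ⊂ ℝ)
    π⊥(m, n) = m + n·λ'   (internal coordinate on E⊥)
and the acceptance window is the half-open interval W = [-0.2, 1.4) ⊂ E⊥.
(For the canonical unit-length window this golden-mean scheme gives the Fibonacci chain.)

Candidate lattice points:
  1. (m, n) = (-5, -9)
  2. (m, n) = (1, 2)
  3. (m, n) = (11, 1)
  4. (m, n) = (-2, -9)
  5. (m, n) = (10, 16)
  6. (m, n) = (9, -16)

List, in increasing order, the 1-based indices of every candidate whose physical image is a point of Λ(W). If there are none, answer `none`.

1, 5

Compute λ' = (1−√5)/2 = -0.618034, so π⊥(m,n) = m -0.618034·n.
candidate 1: (m,n)=(-5,-9) → π∥ = -5-9·λ ≈ -19.562306, π⊥ = -5-9·λ' ≈ 0.562306 ∈ [-0.2, 1.4) ⇒ IN Λ
candidate 2: (m,n)=(1,2) → π∥ = 1+2·λ ≈ 4.236068, π⊥ = 1+2·λ' ≈ -0.236068 ∉ [-0.2, 1.4) ⇒ out
candidate 3: (m,n)=(11,1) → π∥ = 11+1·λ ≈ 12.618034, π⊥ = 11+1·λ' ≈ 10.381966 ∉ [-0.2, 1.4) ⇒ out
candidate 4: (m,n)=(-2,-9) → π∥ = -2-9·λ ≈ -16.562306, π⊥ = -2-9·λ' ≈ 3.562306 ∉ [-0.2, 1.4) ⇒ out
candidate 5: (m,n)=(10,16) → π∥ = 10+16·λ ≈ 35.888544, π⊥ = 10+16·λ' ≈ 0.111456 ∈ [-0.2, 1.4) ⇒ IN Λ
candidate 6: (m,n)=(9,-16) → π∥ = 9-16·λ ≈ -16.888544, π⊥ = 9-16·λ' ≈ 18.888544 ∉ [-0.2, 1.4) ⇒ out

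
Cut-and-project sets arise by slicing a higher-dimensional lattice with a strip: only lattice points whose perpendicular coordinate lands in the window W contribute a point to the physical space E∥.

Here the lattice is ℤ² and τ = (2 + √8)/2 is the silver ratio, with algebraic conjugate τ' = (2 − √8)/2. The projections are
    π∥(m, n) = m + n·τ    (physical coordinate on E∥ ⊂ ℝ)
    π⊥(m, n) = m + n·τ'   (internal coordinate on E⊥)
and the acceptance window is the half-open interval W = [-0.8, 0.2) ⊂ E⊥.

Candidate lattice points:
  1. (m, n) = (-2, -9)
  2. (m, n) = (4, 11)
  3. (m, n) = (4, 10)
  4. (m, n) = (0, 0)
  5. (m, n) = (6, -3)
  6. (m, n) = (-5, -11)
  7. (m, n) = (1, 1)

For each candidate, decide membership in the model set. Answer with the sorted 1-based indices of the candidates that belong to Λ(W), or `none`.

Compute τ' = (2−√8)/2 = -0.41421, so π⊥(m,n) = m -0.41421·n.
[1] lift (-2,-9): star map gives 1.72792; window check -0.8 ≤ 1.72792 < 0.2 is false → out
[2] lift (4,11): star map gives -0.55635; window check -0.8 ≤ -0.55635 < 0.2 is true → IN Λ
[3] lift (4,10): star map gives -0.14214; window check -0.8 ≤ -0.14214 < 0.2 is true → IN Λ
[4] lift (0,0): star map gives 0.00000; window check -0.8 ≤ 0.00000 < 0.2 is true → IN Λ
[5] lift (6,-3): star map gives 7.24264; window check -0.8 ≤ 7.24264 < 0.2 is false → out
[6] lift (-5,-11): star map gives -0.44365; window check -0.8 ≤ -0.44365 < 0.2 is true → IN Λ
[7] lift (1,1): star map gives 0.58579; window check -0.8 ≤ 0.58579 < 0.2 is false → out

2, 3, 4, 6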